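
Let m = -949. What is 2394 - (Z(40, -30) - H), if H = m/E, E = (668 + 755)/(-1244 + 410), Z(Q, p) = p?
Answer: 4240818/1423 ≈ 2980.2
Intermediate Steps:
E = -1423/834 (E = 1423/(-834) = 1423*(-1/834) = -1423/834 ≈ -1.7062)
H = 791466/1423 (H = -949/(-1423/834) = -949*(-834/1423) = 791466/1423 ≈ 556.20)
2394 - (Z(40, -30) - H) = 2394 - (-30 - 1*791466/1423) = 2394 - (-30 - 791466/1423) = 2394 - 1*(-834156/1423) = 2394 + 834156/1423 = 4240818/1423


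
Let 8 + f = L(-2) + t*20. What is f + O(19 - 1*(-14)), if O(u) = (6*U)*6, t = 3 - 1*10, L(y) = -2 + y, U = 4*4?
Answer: 424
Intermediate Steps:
U = 16
t = -7 (t = 3 - 10 = -7)
O(u) = 576 (O(u) = (6*16)*6 = 96*6 = 576)
f = -152 (f = -8 + ((-2 - 2) - 7*20) = -8 + (-4 - 140) = -8 - 144 = -152)
f + O(19 - 1*(-14)) = -152 + 576 = 424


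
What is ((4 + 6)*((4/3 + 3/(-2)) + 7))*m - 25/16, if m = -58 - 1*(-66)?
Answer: 26165/48 ≈ 545.10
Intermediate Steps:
m = 8 (m = -58 + 66 = 8)
((4 + 6)*((4/3 + 3/(-2)) + 7))*m - 25/16 = ((4 + 6)*((4/3 + 3/(-2)) + 7))*8 - 25/16 = (10*((4*(1/3) + 3*(-1/2)) + 7))*8 - 25*1/16 = (10*((4/3 - 3/2) + 7))*8 - 25/16 = (10*(-1/6 + 7))*8 - 25/16 = (10*(41/6))*8 - 25/16 = (205/3)*8 - 25/16 = 1640/3 - 25/16 = 26165/48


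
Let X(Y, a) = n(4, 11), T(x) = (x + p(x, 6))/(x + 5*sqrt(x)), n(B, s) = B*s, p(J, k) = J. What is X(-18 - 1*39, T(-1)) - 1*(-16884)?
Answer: 16928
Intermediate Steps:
T(x) = 2*x/(x + 5*sqrt(x)) (T(x) = (x + x)/(x + 5*sqrt(x)) = (2*x)/(x + 5*sqrt(x)) = 2*x/(x + 5*sqrt(x)))
X(Y, a) = 44 (X(Y, a) = 4*11 = 44)
X(-18 - 1*39, T(-1)) - 1*(-16884) = 44 - 1*(-16884) = 44 + 16884 = 16928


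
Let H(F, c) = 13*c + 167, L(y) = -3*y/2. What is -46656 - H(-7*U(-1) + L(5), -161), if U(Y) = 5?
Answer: -44730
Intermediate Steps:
L(y) = -3*y/2
H(F, c) = 167 + 13*c
-46656 - H(-7*U(-1) + L(5), -161) = -46656 - (167 + 13*(-161)) = -46656 - (167 - 2093) = -46656 - 1*(-1926) = -46656 + 1926 = -44730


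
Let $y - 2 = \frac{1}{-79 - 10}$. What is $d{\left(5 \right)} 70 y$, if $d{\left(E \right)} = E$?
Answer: $\frac{61950}{89} \approx 696.07$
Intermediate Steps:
$y = \frac{177}{89}$ ($y = 2 + \frac{1}{-79 - 10} = 2 + \frac{1}{-89} = 2 - \frac{1}{89} = \frac{177}{89} \approx 1.9888$)
$d{\left(5 \right)} 70 y = 5 \cdot 70 \cdot \frac{177}{89} = 350 \cdot \frac{177}{89} = \frac{61950}{89}$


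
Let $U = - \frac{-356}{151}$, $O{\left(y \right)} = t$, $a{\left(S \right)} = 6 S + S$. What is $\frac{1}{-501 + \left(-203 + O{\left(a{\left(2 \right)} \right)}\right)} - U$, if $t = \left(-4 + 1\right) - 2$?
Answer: $- \frac{252555}{107059} \approx -2.359$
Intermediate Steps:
$t = -5$ ($t = -3 - 2 = -5$)
$a{\left(S \right)} = 7 S$
$O{\left(y \right)} = -5$
$U = \frac{356}{151}$ ($U = - \frac{-356}{151} = \left(-1\right) \left(- \frac{356}{151}\right) = \frac{356}{151} \approx 2.3576$)
$\frac{1}{-501 + \left(-203 + O{\left(a{\left(2 \right)} \right)}\right)} - U = \frac{1}{-501 - 208} - \frac{356}{151} = \frac{1}{-709} - \frac{356}{151} = - \frac{1}{709} - \frac{356}{151} = - \frac{252555}{107059}$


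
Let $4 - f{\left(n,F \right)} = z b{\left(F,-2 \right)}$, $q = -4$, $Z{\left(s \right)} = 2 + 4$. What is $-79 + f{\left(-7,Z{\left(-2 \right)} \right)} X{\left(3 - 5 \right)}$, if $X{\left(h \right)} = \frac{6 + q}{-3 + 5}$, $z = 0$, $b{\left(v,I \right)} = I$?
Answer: $-75$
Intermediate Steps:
$Z{\left(s \right)} = 6$
$f{\left(n,F \right)} = 4$ ($f{\left(n,F \right)} = 4 - 0 \left(-2\right) = 4 - 0 = 4 + 0 = 4$)
$X{\left(h \right)} = 1$ ($X{\left(h \right)} = \frac{6 - 4}{-3 + 5} = \frac{2}{2} = 2 \cdot \frac{1}{2} = 1$)
$-79 + f{\left(-7,Z{\left(-2 \right)} \right)} X{\left(3 - 5 \right)} = -79 + 4 \cdot 1 = -79 + 4 = -75$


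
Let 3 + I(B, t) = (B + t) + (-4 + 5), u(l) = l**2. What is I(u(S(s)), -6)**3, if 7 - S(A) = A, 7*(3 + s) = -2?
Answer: 110039961088/117649 ≈ 9.3532e+5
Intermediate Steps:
s = -23/7 (s = -3 + (1/7)*(-2) = -3 - 2/7 = -23/7 ≈ -3.2857)
S(A) = 7 - A
I(B, t) = -2 + B + t (I(B, t) = -3 + ((B + t) + (-4 + 5)) = -3 + ((B + t) + 1) = -3 + (1 + B + t) = -2 + B + t)
I(u(S(s)), -6)**3 = (-2 + (7 - 1*(-23/7))**2 - 6)**3 = (-2 + (7 + 23/7)**2 - 6)**3 = (-2 + (72/7)**2 - 6)**3 = (-2 + 5184/49 - 6)**3 = (4792/49)**3 = 110039961088/117649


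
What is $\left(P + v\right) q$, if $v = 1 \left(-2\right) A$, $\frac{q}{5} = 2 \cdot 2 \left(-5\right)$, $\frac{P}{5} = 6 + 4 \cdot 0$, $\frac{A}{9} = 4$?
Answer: $4200$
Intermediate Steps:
$A = 36$ ($A = 9 \cdot 4 = 36$)
$P = 30$ ($P = 5 \left(6 + 4 \cdot 0\right) = 5 \left(6 + 0\right) = 5 \cdot 6 = 30$)
$q = -100$ ($q = 5 \cdot 2 \cdot 2 \left(-5\right) = 5 \cdot 4 \left(-5\right) = 5 \left(-20\right) = -100$)
$v = -72$ ($v = 1 \left(-2\right) 36 = \left(-2\right) 36 = -72$)
$\left(P + v\right) q = \left(30 - 72\right) \left(-100\right) = \left(-42\right) \left(-100\right) = 4200$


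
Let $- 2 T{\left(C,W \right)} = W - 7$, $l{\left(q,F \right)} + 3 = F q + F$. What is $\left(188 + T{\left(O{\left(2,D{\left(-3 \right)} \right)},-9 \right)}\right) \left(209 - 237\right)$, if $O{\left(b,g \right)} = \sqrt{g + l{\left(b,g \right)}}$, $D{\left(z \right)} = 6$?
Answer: $-5488$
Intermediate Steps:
$l{\left(q,F \right)} = -3 + F + F q$ ($l{\left(q,F \right)} = -3 + \left(F q + F\right) = -3 + \left(F + F q\right) = -3 + F + F q$)
$O{\left(b,g \right)} = \sqrt{-3 + 2 g + b g}$ ($O{\left(b,g \right)} = \sqrt{g + \left(-3 + g + g b\right)} = \sqrt{g + \left(-3 + g + b g\right)} = \sqrt{-3 + 2 g + b g}$)
$T{\left(C,W \right)} = \frac{7}{2} - \frac{W}{2}$ ($T{\left(C,W \right)} = - \frac{W - 7}{2} = - \frac{-7 + W}{2} = \frac{7}{2} - \frac{W}{2}$)
$\left(188 + T{\left(O{\left(2,D{\left(-3 \right)} \right)},-9 \right)}\right) \left(209 - 237\right) = \left(188 + \left(\frac{7}{2} - - \frac{9}{2}\right)\right) \left(209 - 237\right) = \left(188 + \left(\frac{7}{2} + \frac{9}{2}\right)\right) \left(-28\right) = \left(188 + 8\right) \left(-28\right) = 196 \left(-28\right) = -5488$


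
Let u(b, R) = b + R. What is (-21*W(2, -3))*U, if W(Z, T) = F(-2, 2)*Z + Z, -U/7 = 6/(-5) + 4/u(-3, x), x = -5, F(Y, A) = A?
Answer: -7497/5 ≈ -1499.4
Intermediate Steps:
u(b, R) = R + b
U = 119/10 (U = -7*(6/(-5) + 4/(-5 - 3)) = -7*(6*(-⅕) + 4/(-8)) = -7*(-6/5 + 4*(-⅛)) = -7*(-6/5 - ½) = -7*(-17/10) = 119/10 ≈ 11.900)
W(Z, T) = 3*Z (W(Z, T) = 2*Z + Z = 3*Z)
(-21*W(2, -3))*U = -63*2*(119/10) = -21*6*(119/10) = -126*119/10 = -7497/5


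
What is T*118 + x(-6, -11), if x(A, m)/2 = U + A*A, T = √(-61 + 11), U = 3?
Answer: 78 + 590*I*√2 ≈ 78.0 + 834.39*I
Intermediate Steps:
T = 5*I*√2 (T = √(-50) = 5*I*√2 ≈ 7.0711*I)
x(A, m) = 6 + 2*A² (x(A, m) = 2*(3 + A*A) = 2*(3 + A²) = 6 + 2*A²)
T*118 + x(-6, -11) = (5*I*√2)*118 + (6 + 2*(-6)²) = 590*I*√2 + (6 + 2*36) = 590*I*√2 + (6 + 72) = 590*I*√2 + 78 = 78 + 590*I*√2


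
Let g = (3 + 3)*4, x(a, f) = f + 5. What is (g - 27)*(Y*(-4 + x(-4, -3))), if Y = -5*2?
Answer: -60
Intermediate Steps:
x(a, f) = 5 + f
Y = -10
g = 24 (g = 6*4 = 24)
(g - 27)*(Y*(-4 + x(-4, -3))) = (24 - 27)*(-10*(-4 + (5 - 3))) = -(-30)*(-4 + 2) = -(-30)*(-2) = -3*20 = -60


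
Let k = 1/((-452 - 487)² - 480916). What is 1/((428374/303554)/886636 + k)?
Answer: 53936710485298460/220418172707 ≈ 2.4470e+5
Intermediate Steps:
k = 1/400805 (k = 1/((-939)² - 480916) = 1/(881721 - 480916) = 1/400805 ≈ 2.4950e-6)
1/((428374/303554)/886636 + k) = 1/((428374/303554)/886636 + 1/400805) = 1/((428374*(1/303554))*(1/886636) + 1/400805) = 1/((214187/151777)*(1/886636) + 1/400805) = 1/(214187/134570952172 + 1/400805) = 1/(220418172707/53936710485298460) = 53936710485298460/220418172707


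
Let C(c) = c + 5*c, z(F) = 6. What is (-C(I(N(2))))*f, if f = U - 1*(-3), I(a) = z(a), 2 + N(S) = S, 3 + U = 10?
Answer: -360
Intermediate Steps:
U = 7 (U = -3 + 10 = 7)
N(S) = -2 + S
I(a) = 6
C(c) = 6*c
f = 10 (f = 7 - 1*(-3) = 7 + 3 = 10)
(-C(I(N(2))))*f = -6*6*10 = -1*36*10 = -36*10 = -360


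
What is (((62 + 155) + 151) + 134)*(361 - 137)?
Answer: 112448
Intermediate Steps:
(((62 + 155) + 151) + 134)*(361 - 137) = ((217 + 151) + 134)*224 = (368 + 134)*224 = 502*224 = 112448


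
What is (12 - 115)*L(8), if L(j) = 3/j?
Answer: -309/8 ≈ -38.625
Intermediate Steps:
(12 - 115)*L(8) = (12 - 115)*(3/8) = -309/8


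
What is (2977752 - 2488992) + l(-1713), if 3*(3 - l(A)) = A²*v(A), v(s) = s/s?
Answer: -489360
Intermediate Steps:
v(s) = 1
l(A) = 3 - A²/3
(2977752 - 2488992) + l(-1713) = (2977752 - 2488992) + (3 - ⅓*(-1713)²) = 488760 + (3 - ⅓*2934369) = 488760 + (3 - 978123) = 488760 - 978120 = -489360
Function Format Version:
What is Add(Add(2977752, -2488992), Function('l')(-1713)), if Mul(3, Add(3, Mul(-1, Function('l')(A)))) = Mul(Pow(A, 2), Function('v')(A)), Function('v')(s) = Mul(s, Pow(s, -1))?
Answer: -489360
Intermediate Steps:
Function('v')(s) = 1
Function('l')(A) = Add(3, Mul(Rational(-1, 3), Pow(A, 2))) (Function('l')(A) = Add(3, Mul(Rational(-1, 3), Mul(Pow(A, 2), 1))) = Add(3, Mul(Rational(-1, 3), Pow(A, 2))))
Add(Add(2977752, -2488992), Function('l')(-1713)) = Add(Add(2977752, -2488992), Add(3, Mul(Rational(-1, 3), Pow(-1713, 2)))) = Add(488760, Add(3, Mul(Rational(-1, 3), 2934369))) = Add(488760, Add(3, -978123)) = Add(488760, -978120) = -489360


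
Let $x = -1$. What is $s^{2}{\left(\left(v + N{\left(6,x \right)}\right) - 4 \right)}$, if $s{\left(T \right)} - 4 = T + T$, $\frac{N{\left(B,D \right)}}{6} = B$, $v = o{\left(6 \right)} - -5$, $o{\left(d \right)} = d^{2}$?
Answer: $22500$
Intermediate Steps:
$v = 41$ ($v = 6^{2} - -5 = 36 + 5 = 41$)
$N{\left(B,D \right)} = 6 B$
$s{\left(T \right)} = 4 + 2 T$ ($s{\left(T \right)} = 4 + \left(T + T\right) = 4 + 2 T$)
$s^{2}{\left(\left(v + N{\left(6,x \right)}\right) - 4 \right)} = \left(4 + 2 \left(\left(41 + 6 \cdot 6\right) - 4\right)\right)^{2} = \left(4 + 2 \left(\left(41 + 36\right) - 4\right)\right)^{2} = \left(4 + 2 \left(77 - 4\right)\right)^{2} = \left(4 + 2 \cdot 73\right)^{2} = \left(4 + 146\right)^{2} = 150^{2} = 22500$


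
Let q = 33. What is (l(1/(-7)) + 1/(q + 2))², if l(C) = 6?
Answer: 44521/1225 ≈ 36.344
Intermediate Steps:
(l(1/(-7)) + 1/(q + 2))² = (6 + 1/(33 + 2))² = (6 + 1/35)² = (211/35)² = 44521/1225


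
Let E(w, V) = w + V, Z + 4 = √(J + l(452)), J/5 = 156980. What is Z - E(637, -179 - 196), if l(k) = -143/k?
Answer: -266 + √40089536241/226 ≈ 619.95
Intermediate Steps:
J = 784900 (J = 5*156980 = 784900)
Z = -4 + √40089536241/226 (Z = -4 + √(784900 - 143/452) = -4 + √(354774657/452) = -4 + √40089536241/226 ≈ 881.95)
E(w, V) = V + w
Z - E(637, -179 - 196) = (-4 + √40089536241/226) - ((-179 - 196) + 637) = (-4 + √40089536241/226) - (-375 + 637) = (-4 + √40089536241/226) - 1*262 = (-4 + √40089536241/226) - 262 = -266 + √40089536241/226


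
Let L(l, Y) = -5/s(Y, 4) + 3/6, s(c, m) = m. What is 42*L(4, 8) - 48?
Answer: -159/2 ≈ -79.500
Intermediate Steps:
L(l, Y) = -¾ (L(l, Y) = -5/4 + 3/6 = -5*¼ + 3*(⅙) = -5/4 + ½ = -¾)
42*L(4, 8) - 48 = 42*(-¾) - 48 = -63/2 - 48 = -159/2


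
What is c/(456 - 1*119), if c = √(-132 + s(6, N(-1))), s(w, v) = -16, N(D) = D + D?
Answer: 2*I*√37/337 ≈ 0.036099*I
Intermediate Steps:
N(D) = 2*D
c = 2*I*√37 (c = √(-132 - 16) = √(-148) = 2*I*√37 ≈ 12.166*I)
c/(456 - 1*119) = (2*I*√37)/(456 - 1*119) = (2*I*√37)/(456 - 119) = (2*I*√37)/337 = (2*I*√37)*(1/337) = 2*I*√37/337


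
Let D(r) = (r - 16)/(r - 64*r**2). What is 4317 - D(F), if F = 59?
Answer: 961503868/222725 ≈ 4317.0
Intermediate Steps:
D(r) = (-16 + r)/(r - 64*r**2)
4317 - D(F) = 4317 - (16 - 1*59)/(59*(-1 + 64*59)) = 4317 - (16 - 59)/(59*(-1 + 3776)) = 4317 - (-43)/(59*3775) = 4317 - 1*(-43/222725) = 4317 + 43/222725 = 961503868/222725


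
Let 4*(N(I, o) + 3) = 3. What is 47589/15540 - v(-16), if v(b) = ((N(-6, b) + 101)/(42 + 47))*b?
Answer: 9596207/461020 ≈ 20.815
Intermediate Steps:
N(I, o) = -9/4 (N(I, o) = -3 + (¼)*3 = -3 + ¾ = -9/4)
v(b) = 395*b/356 (v(b) = ((-9/4 + 101)/(42 + 47))*b = ((395/4)/89)*b = ((395/4)*(1/89))*b = 395*b/356)
47589/15540 - v(-16) = 47589/15540 - 395*(-16)/356 = 47589*(1/15540) - 1*(-1580/89) = 15863/5180 + 1580/89 = 9596207/461020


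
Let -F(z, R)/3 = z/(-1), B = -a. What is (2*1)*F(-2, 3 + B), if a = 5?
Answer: -12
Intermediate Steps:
B = -5 (B = -1*5 = -5)
F(z, R) = 3*z (F(z, R) = -3*z/(-1) = -3*z*(-1) = -(-3)*z = 3*z)
(2*1)*F(-2, 3 + B) = (2*1)*(3*(-2)) = 2*(-6) = -12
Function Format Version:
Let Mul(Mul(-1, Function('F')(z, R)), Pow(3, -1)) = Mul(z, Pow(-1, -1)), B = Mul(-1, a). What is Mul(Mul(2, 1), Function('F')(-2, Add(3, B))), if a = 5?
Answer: -12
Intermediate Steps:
B = -5 (B = Mul(-1, 5) = -5)
Function('F')(z, R) = Mul(3, z) (Function('F')(z, R) = Mul(-3, Mul(z, Pow(-1, -1))) = Mul(-3, Mul(z, -1)) = Mul(-3, Mul(-1, z)) = Mul(3, z))
Mul(Mul(2, 1), Function('F')(-2, Add(3, B))) = Mul(Mul(2, 1), Mul(3, -2)) = Mul(2, -6) = -12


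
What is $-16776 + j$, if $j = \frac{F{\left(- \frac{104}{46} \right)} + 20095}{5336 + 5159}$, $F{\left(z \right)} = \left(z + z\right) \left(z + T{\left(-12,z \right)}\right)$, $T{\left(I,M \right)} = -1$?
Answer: $- \frac{18625456285}{1110371} \approx -16774.0$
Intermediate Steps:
$F{\left(z \right)} = 2 z \left(-1 + z\right)$ ($F{\left(z \right)} = \left(z + z\right) \left(z - 1\right) = 2 z \left(-1 + z\right)$)
$j = \frac{2127611}{1110371}$ ($j = \frac{2 \left(- \frac{104}{46}\right) \left(-1 - \frac{104}{46}\right) + 20095}{5336 + 5159} = \frac{2 \left(\left(-104\right) \frac{1}{46}\right) \left(-1 - \frac{52}{23}\right) + 20095}{10495} = \left(2 \left(- \frac{52}{23}\right) \left(-1 - \frac{52}{23}\right) + 20095\right) \frac{1}{10495} = \left(2 \left(- \frac{52}{23}\right) \left(- \frac{75}{23}\right) + 20095\right) \frac{1}{10495} = \left(\frac{7800}{529} + 20095\right) \frac{1}{10495} = \frac{10638055}{529} \cdot \frac{1}{10495} = \frac{2127611}{1110371} \approx 1.9161$)
$-16776 + j = -16776 + \frac{2127611}{1110371} = - \frac{18625456285}{1110371}$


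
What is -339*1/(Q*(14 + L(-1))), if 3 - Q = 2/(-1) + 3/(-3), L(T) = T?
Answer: -113/26 ≈ -4.3462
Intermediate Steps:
Q = 6 (Q = 3 - (2/(-1) + 3/(-3)) = 3 - (2*(-1) + 3*(-⅓)) = 3 - (-2 - 1) = 3 - 1*(-3) = 3 + 3 = 6)
-339*1/(Q*(14 + L(-1))) = -339*1/(6*(14 - 1)) = -339/(13*6) = -339/78 = -339*1/78 = -113/26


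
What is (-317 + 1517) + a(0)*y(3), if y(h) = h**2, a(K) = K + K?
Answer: 1200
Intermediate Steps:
a(K) = 2*K
(-317 + 1517) + a(0)*y(3) = (-317 + 1517) + (2*0)*3**2 = 1200 + 0*9 = 1200 + 0 = 1200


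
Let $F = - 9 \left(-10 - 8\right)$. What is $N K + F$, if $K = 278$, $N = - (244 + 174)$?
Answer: $-116042$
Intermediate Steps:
$N = -418$ ($N = \left(-1\right) 418 = -418$)
$F = 162$ ($F = \left(-9\right) \left(-18\right) = 162$)
$N K + F = \left(-418\right) 278 + 162 = -116204 + 162 = -116042$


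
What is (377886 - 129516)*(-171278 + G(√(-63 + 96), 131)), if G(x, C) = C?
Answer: -42507780390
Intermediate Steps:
(377886 - 129516)*(-171278 + G(√(-63 + 96), 131)) = (377886 - 129516)*(-171278 + 131) = 248370*(-171147) = -42507780390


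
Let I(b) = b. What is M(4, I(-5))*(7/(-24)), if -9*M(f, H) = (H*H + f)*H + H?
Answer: -175/36 ≈ -4.8611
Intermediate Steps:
M(f, H) = -H/9 - H*(f + H²)/9 (M(f, H) = -((H*H + f)*H + H)/9 = -((H² + f)*H + H)/9 = -((f + H²)*H + H)/9 = -(H*(f + H²) + H)/9 = -(H + H*(f + H²))/9 = -H/9 - H*(f + H²)/9)
M(4, I(-5))*(7/(-24)) = (-⅑*(-5)*(1 + 4 + (-5)²))*(7/(-24)) = (-⅑*(-5)*(1 + 4 + 25))*(7*(-1/24)) = -⅑*(-5)*30*(-7/24) = (50/3)*(-7/24) = -175/36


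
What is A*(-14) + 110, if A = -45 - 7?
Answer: 838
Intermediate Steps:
A = -52 (A = -45 - 1*7 = -45 - 7 = -52)
A*(-14) + 110 = -52*(-14) + 110 = 728 + 110 = 838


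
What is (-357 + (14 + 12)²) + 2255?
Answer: 2574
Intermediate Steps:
(-357 + (14 + 12)²) + 2255 = (-357 + 26²) + 2255 = (-357 + 676) + 2255 = 319 + 2255 = 2574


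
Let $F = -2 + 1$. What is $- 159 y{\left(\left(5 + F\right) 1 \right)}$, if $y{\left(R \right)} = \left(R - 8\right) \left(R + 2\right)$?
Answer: $3816$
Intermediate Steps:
$F = -1$
$y{\left(R \right)} = \left(-8 + R\right) \left(2 + R\right)$
$- 159 y{\left(\left(5 + F\right) 1 \right)} = - 159 \left(-16 + \left(\left(5 - 1\right) 1\right)^{2} - 6 \left(5 - 1\right) 1\right) = - 159 \left(-16 + \left(4 \cdot 1\right)^{2} - 6 \cdot 4 \cdot 1\right) = - 159 \left(-16 + 4^{2} - 24\right) = - 159 \left(-16 + 16 - 24\right) = \left(-159\right) \left(-24\right) = 3816$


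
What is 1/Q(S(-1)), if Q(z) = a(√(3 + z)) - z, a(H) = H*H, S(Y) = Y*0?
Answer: ⅓ ≈ 0.33333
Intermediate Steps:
S(Y) = 0
a(H) = H²
Q(z) = 3 (Q(z) = (√(3 + z))² - z = (3 + z) - z = 3)
1/Q(S(-1)) = 1/3 = ⅓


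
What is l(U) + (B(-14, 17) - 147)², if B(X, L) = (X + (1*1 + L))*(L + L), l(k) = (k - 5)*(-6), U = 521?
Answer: -2975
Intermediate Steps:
l(k) = 30 - 6*k (l(k) = (-5 + k)*(-6) = 30 - 6*k)
B(X, L) = 2*L*(1 + L + X) (B(X, L) = (X + (1 + L))*(2*L) = (1 + L + X)*(2*L) = 2*L*(1 + L + X))
l(U) + (B(-14, 17) - 147)² = (30 - 6*521) + (2*17*(1 + 17 - 14) - 147)² = (30 - 3126) + (2*17*4 - 147)² = -3096 + (136 - 147)² = -3096 + (-11)² = -3096 + 121 = -2975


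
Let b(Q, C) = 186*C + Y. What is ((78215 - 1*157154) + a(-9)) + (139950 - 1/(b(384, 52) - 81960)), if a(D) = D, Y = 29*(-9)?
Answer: 4425634099/72549 ≈ 61002.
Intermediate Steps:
Y = -261
b(Q, C) = -261 + 186*C (b(Q, C) = 186*C - 261 = -261 + 186*C)
((78215 - 1*157154) + a(-9)) + (139950 - 1/(b(384, 52) - 81960)) = ((78215 - 1*157154) - 9) + (139950 - 1/((-261 + 186*52) - 81960)) = ((78215 - 157154) - 9) + (139950 - 1/((-261 + 9672) - 81960)) = (-78939 - 9) + (139950 - 1/(9411 - 81960)) = -78948 + (139950 - 1/(-72549)) = -78948 + (139950 - 1*(-1/72549)) = -78948 + (139950 + 1/72549) = -78948 + 10153232551/72549 = 4425634099/72549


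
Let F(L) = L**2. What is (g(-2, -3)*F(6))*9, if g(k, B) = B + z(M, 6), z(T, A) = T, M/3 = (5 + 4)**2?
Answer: 77760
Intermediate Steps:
M = 243 (M = 3*(5 + 4)**2 = 3*9**2 = 3*81 = 243)
g(k, B) = 243 + B (g(k, B) = B + 243 = 243 + B)
(g(-2, -3)*F(6))*9 = ((243 - 3)*6**2)*9 = (240*36)*9 = 8640*9 = 77760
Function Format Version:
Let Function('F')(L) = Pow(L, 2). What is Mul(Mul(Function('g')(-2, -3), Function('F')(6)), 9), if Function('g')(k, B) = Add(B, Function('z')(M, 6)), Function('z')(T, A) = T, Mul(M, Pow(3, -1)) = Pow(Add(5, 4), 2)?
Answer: 77760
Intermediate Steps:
M = 243 (M = Mul(3, Pow(Add(5, 4), 2)) = Mul(3, Pow(9, 2)) = Mul(3, 81) = 243)
Function('g')(k, B) = Add(243, B) (Function('g')(k, B) = Add(B, 243) = Add(243, B))
Mul(Mul(Function('g')(-2, -3), Function('F')(6)), 9) = Mul(Mul(Add(243, -3), Pow(6, 2)), 9) = Mul(Mul(240, 36), 9) = Mul(8640, 9) = 77760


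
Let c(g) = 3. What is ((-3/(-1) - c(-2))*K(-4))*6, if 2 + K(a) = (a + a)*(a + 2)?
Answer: 0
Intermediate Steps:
K(a) = -2 + 2*a*(2 + a) (K(a) = -2 + (a + a)*(a + 2) = -2 + (2*a)*(2 + a) = -2 + 2*a*(2 + a))
((-3/(-1) - c(-2))*K(-4))*6 = ((-3/(-1) - 1*3)*(-2 + 2*(-4)**2 + 4*(-4)))*6 = ((-3*(-1) - 3)*(-2 + 2*16 - 16))*6 = ((3 - 3)*(-2 + 32 - 16))*6 = (0*14)*6 = 0*6 = 0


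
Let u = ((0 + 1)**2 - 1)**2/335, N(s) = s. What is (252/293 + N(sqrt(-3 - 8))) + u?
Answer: 252/293 + I*sqrt(11) ≈ 0.86007 + 3.3166*I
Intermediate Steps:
u = 0 (u = (1**2 - 1)**2*(1/335) = (1 - 1)**2*(1/335) = 0**2*(1/335) = 0*(1/335) = 0)
(252/293 + N(sqrt(-3 - 8))) + u = (252/293 + sqrt(-3 - 8)) + 0 = (252*(1/293) + sqrt(-11)) + 0 = (252/293 + I*sqrt(11)) + 0 = 252/293 + I*sqrt(11)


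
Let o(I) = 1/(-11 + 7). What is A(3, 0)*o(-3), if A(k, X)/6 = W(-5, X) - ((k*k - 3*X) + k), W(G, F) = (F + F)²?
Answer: 18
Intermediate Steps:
W(G, F) = 4*F² (W(G, F) = (2*F)² = 4*F²)
o(I) = -¼ (o(I) = 1/(-4) = -¼)
A(k, X) = -6*k - 6*k² + 18*X + 24*X² (A(k, X) = 6*(4*X² - ((k*k - 3*X) + k)) = 6*(4*X² - ((k² - 3*X) + k)) = 6*(4*X² - (k + k² - 3*X)) = 6*(4*X² + (-k - k² + 3*X)) = 6*(-k - k² + 3*X + 4*X²) = -6*k - 6*k² + 18*X + 24*X²)
A(3, 0)*o(-3) = (-6*3 - 6*3² + 18*0 + 24*0²)*(-¼) = (-18 - 6*9 + 0 + 24*0)*(-¼) = (-18 - 54 + 0 + 0)*(-¼) = -72*(-¼) = 18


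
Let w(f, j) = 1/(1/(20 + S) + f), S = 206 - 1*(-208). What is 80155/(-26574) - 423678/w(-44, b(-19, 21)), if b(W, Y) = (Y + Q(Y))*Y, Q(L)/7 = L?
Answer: 107493558651035/5766558 ≈ 1.8641e+7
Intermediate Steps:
S = 414 (S = 206 + 208 = 414)
Q(L) = 7*L
b(W, Y) = 8*Y**2 (b(W, Y) = (Y + 7*Y)*Y = (8*Y)*Y = 8*Y**2)
w(f, j) = 1/(1/434 + f) (w(f, j) = 1/(1/(20 + 414) + f) = 1/(1/434 + f))
80155/(-26574) - 423678/w(-44, b(-19, 21)) = 80155/(-26574) - 423678/(434/(1 + 434*(-44))) = 80155*(-1/26574) - 423678/(434/(1 - 19096)) = -80155/26574 - 423678/(434/(-19095)) = -80155/26574 - 423678/(434*(-1/19095)) = -80155/26574 - 423678/(-434/19095) = -80155/26574 - 423678*(-19095/434) = -80155/26574 + 4045065705/217 = 107493558651035/5766558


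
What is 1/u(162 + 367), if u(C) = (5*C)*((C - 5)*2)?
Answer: 1/2771960 ≈ 3.6076e-7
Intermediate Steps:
u(C) = 5*C*(-10 + 2*C) (u(C) = (5*C)*((-5 + C)*2) = (5*C)*(-10 + 2*C) = 5*C*(-10 + 2*C))
1/u(162 + 367) = 1/(10*(162 + 367)*(-5 + (162 + 367))) = 1/(10*529*(-5 + 529)) = 1/(10*529*524) = 1/2771960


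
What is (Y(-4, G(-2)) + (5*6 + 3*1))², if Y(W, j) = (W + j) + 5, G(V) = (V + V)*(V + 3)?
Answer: 900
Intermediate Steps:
G(V) = 2*V*(3 + V) (G(V) = (2*V)*(3 + V) = 2*V*(3 + V))
Y(W, j) = 5 + W + j
(Y(-4, G(-2)) + (5*6 + 3*1))² = ((5 - 4 + 2*(-2)*(3 - 2)) + (5*6 + 3*1))² = ((5 - 4 + 2*(-2)*1) + (30 + 3))² = ((5 - 4 - 4) + 33)² = (-3 + 33)² = 30² = 900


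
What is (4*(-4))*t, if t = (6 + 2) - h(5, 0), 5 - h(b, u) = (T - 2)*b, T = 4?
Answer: -208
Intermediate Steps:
h(b, u) = 5 - 2*b (h(b, u) = 5 - (4 - 2)*b = 5 - 2*b)
t = 13 (t = (6 + 2) - (5 - 2*5) = 8 - (5 - 10) = 8 - 1*(-5) = 8 + 5 = 13)
(4*(-4))*t = (4*(-4))*13 = -16*13 = -208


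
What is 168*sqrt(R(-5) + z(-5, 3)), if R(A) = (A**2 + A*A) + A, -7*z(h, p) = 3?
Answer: 48*sqrt(546) ≈ 1121.6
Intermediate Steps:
z(h, p) = -3/7 (z(h, p) = -1/7*3 = -3/7)
R(A) = A + 2*A**2 (R(A) = (A**2 + A**2) + A = 2*A**2 + A = A + 2*A**2)
168*sqrt(R(-5) + z(-5, 3)) = 168*sqrt(-5*(1 + 2*(-5)) - 3/7) = 168*sqrt(-5*(1 - 10) - 3/7) = 168*sqrt(-5*(-9) - 3/7) = 168*sqrt(45 - 3/7) = 168*sqrt(312/7) = 168*(2*sqrt(546)/7) = 48*sqrt(546)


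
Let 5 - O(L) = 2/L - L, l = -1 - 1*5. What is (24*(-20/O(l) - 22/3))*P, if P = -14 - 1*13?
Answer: -14688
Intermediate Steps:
l = -6 (l = -1 - 5 = -6)
P = -27 (P = -14 - 13 = -27)
O(L) = 5 + L - 2/L (O(L) = 5 - (2/L - L) = 5 - (-L + 2/L) = 5 + (L - 2/L) = 5 + L - 2/L)
(24*(-20/O(l) - 22/3))*P = (24*(-20/(5 - 6 - 2/(-6)) - 22/3))*(-27) = (24*(-20/(5 - 6 - 2*(-⅙)) - 22*⅓))*(-27) = (24*(-20/(5 - 6 + ⅓) - 22/3))*(-27) = (24*(-20/(-⅔) - 22/3))*(-27) = (24*(-20*(-3/2) - 22/3))*(-27) = (24*(30 - 22/3))*(-27) = (24*(68/3))*(-27) = 544*(-27) = -14688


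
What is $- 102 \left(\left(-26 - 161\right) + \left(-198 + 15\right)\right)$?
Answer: $37740$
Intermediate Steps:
$- 102 \left(\left(-26 - 161\right) + \left(-198 + 15\right)\right) = - 102 \left(-187 - 183\right) = \left(-102\right) \left(-370\right) = 37740$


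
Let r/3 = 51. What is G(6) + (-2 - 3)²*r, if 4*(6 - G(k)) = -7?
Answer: 15331/4 ≈ 3832.8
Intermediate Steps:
G(k) = 31/4 (G(k) = 6 - ¼*(-7) = 6 + 7/4 = 31/4)
r = 153 (r = 3*51 = 153)
G(6) + (-2 - 3)²*r = 31/4 + (-2 - 3)²*153 = 31/4 + (-5)²*153 = 31/4 + 25*153 = 31/4 + 3825 = 15331/4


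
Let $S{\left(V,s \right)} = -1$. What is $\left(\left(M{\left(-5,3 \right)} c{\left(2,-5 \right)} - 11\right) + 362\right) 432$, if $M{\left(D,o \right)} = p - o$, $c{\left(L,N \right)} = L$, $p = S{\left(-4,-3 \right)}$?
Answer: $148176$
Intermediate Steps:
$p = -1$
$M{\left(D,o \right)} = -1 - o$
$\left(\left(M{\left(-5,3 \right)} c{\left(2,-5 \right)} - 11\right) + 362\right) 432 = \left(\left(\left(-1 - 3\right) 2 - 11\right) + 362\right) 432 = \left(\left(\left(-4\right) 2 - 11\right) + 362\right) 432 = \left(\left(-8 - 11\right) + 362\right) 432 = \left(-19 + 362\right) 432 = 343 \cdot 432 = 148176$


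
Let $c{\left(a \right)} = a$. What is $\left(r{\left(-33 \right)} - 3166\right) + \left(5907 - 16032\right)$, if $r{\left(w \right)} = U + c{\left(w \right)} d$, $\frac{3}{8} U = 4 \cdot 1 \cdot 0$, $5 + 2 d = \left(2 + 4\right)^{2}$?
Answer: $- \frac{27605}{2} \approx -13803.0$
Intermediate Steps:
$d = \frac{31}{2}$ ($d = - \frac{5}{2} + \frac{\left(2 + 4\right)^{2}}{2} = - \frac{5}{2} + \frac{6^{2}}{2} = - \frac{5}{2} + \frac{1}{2} \cdot 36 = - \frac{5}{2} + 18 = \frac{31}{2} \approx 15.5$)
$U = 0$ ($U = \frac{8 \cdot 4 \cdot 1 \cdot 0}{3} = \frac{8 \cdot 4 \cdot 0}{3} = \frac{8}{3} \cdot 0 = 0$)
$r{\left(w \right)} = \frac{31 w}{2}$ ($r{\left(w \right)} = 0 + w \frac{31}{2} = 0 + \frac{31 w}{2} = \frac{31 w}{2}$)
$\left(r{\left(-33 \right)} - 3166\right) + \left(5907 - 16032\right) = \left(\frac{31}{2} \left(-33\right) - 3166\right) + \left(5907 - 16032\right) = \left(- \frac{1023}{2} - 3166\right) - 10125 = - \frac{7355}{2} - 10125 = - \frac{27605}{2}$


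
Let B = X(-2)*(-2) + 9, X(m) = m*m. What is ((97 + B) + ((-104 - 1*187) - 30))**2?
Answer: 49729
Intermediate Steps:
X(m) = m**2
B = 1 (B = (-2)**2*(-2) + 9 = 4*(-2) + 9 = -8 + 9 = 1)
((97 + B) + ((-104 - 1*187) - 30))**2 = ((97 + 1) + ((-104 - 1*187) - 30))**2 = (98 + ((-104 - 187) - 30))**2 = (98 + (-291 - 30))**2 = (98 - 321)**2 = (-223)**2 = 49729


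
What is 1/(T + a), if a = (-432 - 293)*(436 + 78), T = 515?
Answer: -1/372135 ≈ -2.6872e-6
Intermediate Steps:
a = -372650 (a = -725*514 = -372650)
1/(T + a) = 1/(515 - 372650) = 1/(-372135) = -1/372135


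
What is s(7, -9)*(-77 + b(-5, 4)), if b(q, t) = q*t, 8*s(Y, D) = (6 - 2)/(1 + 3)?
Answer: -97/8 ≈ -12.125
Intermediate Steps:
s(Y, D) = 1/8 (s(Y, D) = ((6 - 2)/(1 + 3))/8 = (4/4)/8 = (4*(1/4))/8 = (1/8)*1 = 1/8)
s(7, -9)*(-77 + b(-5, 4)) = (-77 - 5*4)/8 = (-77 - 20)/8 = (1/8)*(-97) = -97/8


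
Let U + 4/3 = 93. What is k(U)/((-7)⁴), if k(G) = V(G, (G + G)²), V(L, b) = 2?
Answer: 2/2401 ≈ 0.00083299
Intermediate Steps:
U = 275/3 (U = -4/3 + 93 = 275/3 ≈ 91.667)
k(G) = 2
k(U)/((-7)⁴) = 2/((-7)⁴) = 2/2401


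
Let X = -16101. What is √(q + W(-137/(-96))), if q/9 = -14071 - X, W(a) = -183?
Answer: √18087 ≈ 134.49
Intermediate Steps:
q = 18270 (q = 9*(-14071 - 1*(-16101)) = 9*(-14071 + 16101) = 9*2030 = 18270)
√(q + W(-137/(-96))) = √(18270 - 183) = √18087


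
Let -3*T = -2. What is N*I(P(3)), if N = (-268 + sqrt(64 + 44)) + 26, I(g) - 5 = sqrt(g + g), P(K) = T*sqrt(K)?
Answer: -2*(15 + 2*3**(3/4))*(121 - 3*sqrt(3))/3 ≈ -1510.0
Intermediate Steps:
T = 2/3 (T = -1/3*(-2) = 2/3 ≈ 0.66667)
P(K) = 2*sqrt(K)/3
I(g) = 5 + sqrt(2)*sqrt(g) (I(g) = 5 + sqrt(g + g) = 5 + sqrt(2*g) = 5 + sqrt(2)*sqrt(g))
N = -242 + 6*sqrt(3) (N = (-268 + sqrt(108)) + 26 = (-268 + 6*sqrt(3)) + 26 = -242 + 6*sqrt(3) ≈ -231.61)
N*I(P(3)) = (-242 + 6*sqrt(3))*(5 + sqrt(2)*sqrt(2*sqrt(3)/3)) = (-242 + 6*sqrt(3))*(5 + sqrt(2)*(3**(3/4)*(3*sqrt(2))/9)) = (-242 + 6*sqrt(3))*(5 + 2*3**(3/4)/3)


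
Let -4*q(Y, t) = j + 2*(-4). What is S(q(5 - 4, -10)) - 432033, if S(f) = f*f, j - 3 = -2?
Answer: -6912479/16 ≈ -4.3203e+5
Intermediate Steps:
j = 1 (j = 3 - 2 = 1)
q(Y, t) = 7/4 (q(Y, t) = -(1 + 2*(-4))/4 = -(1 - 8)/4 = -1/4*(-7) = 7/4)
S(f) = f**2
S(q(5 - 4, -10)) - 432033 = (7/4)**2 - 432033 = 49/16 - 432033 = -6912479/16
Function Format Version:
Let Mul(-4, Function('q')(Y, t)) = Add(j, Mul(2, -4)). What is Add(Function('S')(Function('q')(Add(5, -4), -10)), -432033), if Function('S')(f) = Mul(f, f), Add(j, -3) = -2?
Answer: Rational(-6912479, 16) ≈ -4.3203e+5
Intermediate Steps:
j = 1 (j = Add(3, -2) = 1)
Function('q')(Y, t) = Rational(7, 4) (Function('q')(Y, t) = Mul(Rational(-1, 4), Add(1, Mul(2, -4))) = Mul(Rational(-1, 4), Add(1, -8)) = Mul(Rational(-1, 4), -7) = Rational(7, 4))
Function('S')(f) = Pow(f, 2)
Add(Function('S')(Function('q')(Add(5, -4), -10)), -432033) = Add(Pow(Rational(7, 4), 2), -432033) = Add(Rational(49, 16), -432033) = Rational(-6912479, 16)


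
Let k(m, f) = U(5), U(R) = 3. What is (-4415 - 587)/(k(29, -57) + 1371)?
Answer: -2501/687 ≈ -3.6405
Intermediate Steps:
k(m, f) = 3
(-4415 - 587)/(k(29, -57) + 1371) = (-4415 - 587)/(3 + 1371) = -5002/1374 = -5002*1/1374 = -2501/687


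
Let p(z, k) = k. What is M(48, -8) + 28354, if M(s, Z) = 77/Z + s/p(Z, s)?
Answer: 226763/8 ≈ 28345.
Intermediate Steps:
M(s, Z) = 1 + 77/Z (M(s, Z) = 77/Z + s/s = 77/Z + 1 = 1 + 77/Z)
M(48, -8) + 28354 = (77 - 8)/(-8) + 28354 = -⅛*69 + 28354 = -69/8 + 28354 = 226763/8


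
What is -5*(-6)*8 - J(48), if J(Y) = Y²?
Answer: -2064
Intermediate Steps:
-5*(-6)*8 - J(48) = -5*(-6)*8 - 1*48² = 30*8 - 1*2304 = 240 - 2304 = -2064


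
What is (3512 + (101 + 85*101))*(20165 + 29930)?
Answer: 611058810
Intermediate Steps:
(3512 + (101 + 85*101))*(20165 + 29930) = (3512 + (101 + 8585))*50095 = (3512 + 8686)*50095 = 12198*50095 = 611058810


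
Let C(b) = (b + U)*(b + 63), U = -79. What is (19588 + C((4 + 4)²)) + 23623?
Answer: 41306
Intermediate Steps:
C(b) = (-79 + b)*(63 + b) (C(b) = (b - 79)*(b + 63) = (-79 + b)*(63 + b))
(19588 + C((4 + 4)²)) + 23623 = (19588 + (-4977 + ((4 + 4)²)² - 16*(4 + 4)²)) + 23623 = (19588 + (-4977 + (8²)² - 16*8²)) + 23623 = (19588 + (-4977 + 64² - 16*64)) + 23623 = (19588 + (-4977 + 4096 - 1024)) + 23623 = (19588 - 1905) + 23623 = 17683 + 23623 = 41306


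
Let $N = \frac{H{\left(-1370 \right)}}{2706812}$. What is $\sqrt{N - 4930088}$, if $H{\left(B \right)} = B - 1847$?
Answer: $\frac{i \sqrt{9030480650584907119}}{1353406} \approx 2220.4 i$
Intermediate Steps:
$H{\left(B \right)} = -1847 + B$
$N = - \frac{3217}{2706812}$ ($N = \frac{-1847 - 1370}{2706812} = \left(-3217\right) \frac{1}{2706812} = - \frac{3217}{2706812} \approx -0.0011885$)
$\sqrt{N - 4930088} = \sqrt{- \frac{3217}{2706812} - 4930088} = \sqrt{- \frac{13344821362673}{2706812}} = \frac{i \sqrt{9030480650584907119}}{1353406}$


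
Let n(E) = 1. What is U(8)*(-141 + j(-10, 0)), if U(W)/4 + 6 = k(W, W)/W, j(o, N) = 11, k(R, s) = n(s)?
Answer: 3055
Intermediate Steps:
k(R, s) = 1
U(W) = -24 + 4/W (U(W) = -24 + 4*(1/W) = -24 + 4/W)
U(8)*(-141 + j(-10, 0)) = (-24 + 4/8)*(-141 + 11) = (-24 + 4*(⅛))*(-130) = (-24 + ½)*(-130) = -47/2*(-130) = 3055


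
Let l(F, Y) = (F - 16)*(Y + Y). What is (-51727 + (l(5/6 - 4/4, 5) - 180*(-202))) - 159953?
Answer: -526445/3 ≈ -1.7548e+5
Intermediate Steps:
l(F, Y) = 2*Y*(-16 + F) (l(F, Y) = (-16 + F)*(2*Y) = 2*Y*(-16 + F))
(-51727 + (l(5/6 - 4/4, 5) - 180*(-202))) - 159953 = (-51727 + (2*5*(-16 + (5/6 - 4/4)) - 180*(-202))) - 159953 = (-51727 + (2*5*(-16 + (5*(⅙) - 4*¼)) + 36360)) - 159953 = (-51727 + (2*5*(-16 + (⅚ - 1)) + 36360)) - 159953 = (-51727 + (2*5*(-16 - ⅙) + 36360)) - 159953 = (-51727 + (2*5*(-97/6) + 36360)) - 159953 = (-51727 + (-485/3 + 36360)) - 159953 = (-51727 + 108595/3) - 159953 = -46586/3 - 159953 = -526445/3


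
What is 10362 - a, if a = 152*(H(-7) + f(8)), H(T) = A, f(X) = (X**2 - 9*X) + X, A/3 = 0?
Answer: 10362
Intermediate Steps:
A = 0 (A = 3*0 = 0)
f(X) = X**2 - 8*X
H(T) = 0
a = 0 (a = 152*(0 + 8*(-8 + 8)) = 152*(0 + 8*0) = 152*(0 + 0) = 152*0 = 0)
10362 - a = 10362 - 1*0 = 10362 + 0 = 10362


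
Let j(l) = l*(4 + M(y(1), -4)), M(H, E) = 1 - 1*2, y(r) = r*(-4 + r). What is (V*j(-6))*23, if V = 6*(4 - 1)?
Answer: -7452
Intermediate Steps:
V = 18 (V = 6*3 = 18)
M(H, E) = -1 (M(H, E) = 1 - 2 = -1)
j(l) = 3*l (j(l) = l*(4 - 1) = l*3 = 3*l)
(V*j(-6))*23 = (18*(3*(-6)))*23 = (18*(-18))*23 = -324*23 = -7452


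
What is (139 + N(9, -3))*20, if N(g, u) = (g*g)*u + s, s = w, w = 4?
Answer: -2000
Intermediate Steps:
s = 4
N(g, u) = 4 + u*g² (N(g, u) = (g*g)*u + 4 = g²*u + 4 = u*g² + 4 = 4 + u*g²)
(139 + N(9, -3))*20 = (139 + (4 - 3*9²))*20 = (139 + (4 - 3*81))*20 = (139 + (4 - 243))*20 = (139 - 239)*20 = -100*20 = -2000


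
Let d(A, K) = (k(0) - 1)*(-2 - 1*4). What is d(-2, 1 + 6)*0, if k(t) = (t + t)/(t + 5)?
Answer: 0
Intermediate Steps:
k(t) = 2*t/(5 + t) (k(t) = (2*t)/(5 + t) = 2*t/(5 + t))
d(A, K) = 6 (d(A, K) = (2*0/(5 + 0) - 1)*(-2 - 1*4) = (2*0/5 - 1)*(-2 - 4) = (2*0*(1/5) - 1)*(-6) = (0 - 1)*(-6) = -1*(-6) = 6)
d(-2, 1 + 6)*0 = 6*0 = 0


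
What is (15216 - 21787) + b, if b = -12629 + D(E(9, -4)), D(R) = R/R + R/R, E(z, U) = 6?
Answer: -19198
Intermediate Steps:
D(R) = 2 (D(R) = 1 + 1 = 2)
b = -12627 (b = -12629 + 2 = -12627)
(15216 - 21787) + b = (15216 - 21787) - 12627 = -6571 - 12627 = -19198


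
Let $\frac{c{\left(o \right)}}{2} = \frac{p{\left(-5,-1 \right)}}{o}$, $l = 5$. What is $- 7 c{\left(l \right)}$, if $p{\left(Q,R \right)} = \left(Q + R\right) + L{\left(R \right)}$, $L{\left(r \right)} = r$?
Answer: $\frac{98}{5} \approx 19.6$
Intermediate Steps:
$p{\left(Q,R \right)} = Q + 2 R$ ($p{\left(Q,R \right)} = \left(Q + R\right) + R = Q + 2 R$)
$c{\left(o \right)} = - \frac{14}{o}$ ($c{\left(o \right)} = 2 \frac{-5 + 2 \left(-1\right)}{o} = 2 \frac{-5 - 2}{o} = 2 \left(- \frac{7}{o}\right) = - \frac{14}{o}$)
$- 7 c{\left(l \right)} = - 7 \left(- \frac{14}{5}\right) = - 7 \left(\left(-14\right) \frac{1}{5}\right) = \left(-7\right) \left(- \frac{14}{5}\right) = \frac{98}{5}$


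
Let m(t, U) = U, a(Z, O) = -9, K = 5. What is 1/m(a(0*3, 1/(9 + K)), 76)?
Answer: 1/76 ≈ 0.013158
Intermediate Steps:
1/m(a(0*3, 1/(9 + K)), 76) = 1/76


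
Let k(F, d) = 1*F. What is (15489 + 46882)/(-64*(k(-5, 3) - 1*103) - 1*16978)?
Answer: -62371/10066 ≈ -6.1962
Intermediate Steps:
k(F, d) = F
(15489 + 46882)/(-64*(k(-5, 3) - 1*103) - 1*16978) = (15489 + 46882)/(-64*(-5 - 1*103) - 1*16978) = 62371/(-64*(-5 - 103) - 16978) = 62371/(-64*(-108) - 16978) = 62371/(6912 - 16978) = 62371/(-10066) = 62371*(-1/10066) = -62371/10066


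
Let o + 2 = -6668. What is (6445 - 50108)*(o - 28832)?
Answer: 1550123826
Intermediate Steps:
o = -6670 (o = -2 - 6668 = -6670)
(6445 - 50108)*(o - 28832) = (6445 - 50108)*(-6670 - 28832) = -43663*(-35502) = 1550123826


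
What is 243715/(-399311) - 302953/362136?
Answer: -209230440623/144604888296 ≈ -1.4469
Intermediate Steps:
243715/(-399311) - 302953/362136 = 243715*(-1/399311) - 302953*1/362136 = -243715/399311 - 302953/362136 = -209230440623/144604888296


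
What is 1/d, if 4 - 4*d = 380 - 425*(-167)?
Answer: -4/71351 ≈ -5.6061e-5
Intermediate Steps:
d = -71351/4 (d = 1 - (380 - 425*(-167))/4 = 1 - (380 + 70975)/4 = 1 - ¼*71355 = 1 - 71355/4 = -71351/4 ≈ -17838.)
1/d = 1/(-71351/4) = -4/71351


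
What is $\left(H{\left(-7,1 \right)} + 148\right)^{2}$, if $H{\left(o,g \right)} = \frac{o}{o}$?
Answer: $22201$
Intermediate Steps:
$H{\left(o,g \right)} = 1$
$\left(H{\left(-7,1 \right)} + 148\right)^{2} = \left(1 + 148\right)^{2} = 149^{2} = 22201$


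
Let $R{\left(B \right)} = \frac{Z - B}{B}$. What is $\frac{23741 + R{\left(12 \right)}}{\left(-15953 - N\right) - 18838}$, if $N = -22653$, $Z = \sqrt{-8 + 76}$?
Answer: $- \frac{11870}{6069} - \frac{\sqrt{17}}{72828} \approx -1.9559$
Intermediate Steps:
$Z = 2 \sqrt{17}$ ($Z = \sqrt{68} = 2 \sqrt{17} \approx 8.2462$)
$R{\left(B \right)} = \frac{- B + 2 \sqrt{17}}{B}$ ($R{\left(B \right)} = \frac{2 \sqrt{17} - B}{B} = \frac{- B + 2 \sqrt{17}}{B}$)
$\frac{23741 + R{\left(12 \right)}}{\left(-15953 - N\right) - 18838} = \frac{23741 + \frac{\left(-1\right) 12 + 2 \sqrt{17}}{12}}{\left(-15953 - -22653\right) - 18838} = \frac{23741 + \frac{-12 + 2 \sqrt{17}}{12}}{\left(-15953 + 22653\right) - 18838} = \frac{23741 - \left(1 - \frac{\sqrt{17}}{6}\right)}{6700 - 18838} = \frac{23740 + \frac{\sqrt{17}}{6}}{-12138} = \left(23740 + \frac{\sqrt{17}}{6}\right) \left(- \frac{1}{12138}\right) = - \frac{11870}{6069} - \frac{\sqrt{17}}{72828}$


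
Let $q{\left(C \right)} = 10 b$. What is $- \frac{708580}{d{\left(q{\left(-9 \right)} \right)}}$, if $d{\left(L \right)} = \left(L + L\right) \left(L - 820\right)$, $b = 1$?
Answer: $\frac{35429}{810} \approx 43.74$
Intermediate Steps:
$q{\left(C \right)} = 10$ ($q{\left(C \right)} = 10 \cdot 1 = 10$)
$d{\left(L \right)} = 2 L \left(-820 + L\right)$
$- \frac{708580}{d{\left(q{\left(-9 \right)} \right)}} = - \frac{708580}{2 \cdot 10 \left(-820 + 10\right)} = - \frac{708580}{2 \cdot 10 \left(-810\right)} = - \frac{708580}{-16200} = \left(-708580\right) \left(- \frac{1}{16200}\right) = \frac{35429}{810}$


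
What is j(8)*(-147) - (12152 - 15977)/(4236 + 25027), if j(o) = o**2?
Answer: -275302479/29263 ≈ -9407.9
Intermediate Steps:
j(8)*(-147) - (12152 - 15977)/(4236 + 25027) = 8**2*(-147) - (12152 - 15977)/(4236 + 25027) = 64*(-147) - (-3825)/29263 = -9408 - (-3825)/29263 = -9408 - 1*(-3825/29263) = -9408 + 3825/29263 = -275302479/29263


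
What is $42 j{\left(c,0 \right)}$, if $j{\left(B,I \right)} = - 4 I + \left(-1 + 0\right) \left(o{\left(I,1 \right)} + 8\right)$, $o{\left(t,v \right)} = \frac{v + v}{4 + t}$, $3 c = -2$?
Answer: $-357$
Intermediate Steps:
$c = - \frac{2}{3}$ ($c = \frac{1}{3} \left(-2\right) = - \frac{2}{3} \approx -0.66667$)
$o{\left(t,v \right)} = \frac{2 v}{4 + t}$
$j{\left(B,I \right)} = -8 - 4 I - \frac{2}{4 + I}$ ($j{\left(B,I \right)} = - 4 I + \left(-1 + 0\right) \left(2 \cdot 1 \frac{1}{4 + I} + 8\right) = - 4 I - \left(\frac{2}{4 + I} + 8\right) = - 4 I - \left(8 + \frac{2}{4 + I}\right) = -8 - 4 I - \frac{2}{4 + I}$)
$42 j{\left(c,0 \right)} = 42 \frac{2 \left(-1 + 2 \left(-2 - 0\right) \left(4 + 0\right)\right)}{4 + 0} = 42 \frac{2 \left(-1 + 2 \left(-2 + 0\right) 4\right)}{4} = 42 \cdot 2 \cdot \frac{1}{4} \left(-1 + 2 \left(-2\right) 4\right) = 42 \cdot 2 \cdot \frac{1}{4} \left(-1 - 16\right) = 42 \cdot 2 \cdot \frac{1}{4} \left(-17\right) = 42 \left(- \frac{17}{2}\right) = -357$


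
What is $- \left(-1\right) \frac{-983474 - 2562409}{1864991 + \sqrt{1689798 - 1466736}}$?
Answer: $- \frac{6613039882053}{3478191207019} + \frac{3545883 \sqrt{223062}}{3478191207019} \approx -1.9008$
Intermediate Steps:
$- \left(-1\right) \frac{-983474 - 2562409}{1864991 + \sqrt{1689798 - 1466736}} = - \left(-1\right) \left(- \frac{3545883}{1864991 + \sqrt{223062}}\right) = - \frac{3545883}{1864991 + \sqrt{223062}}$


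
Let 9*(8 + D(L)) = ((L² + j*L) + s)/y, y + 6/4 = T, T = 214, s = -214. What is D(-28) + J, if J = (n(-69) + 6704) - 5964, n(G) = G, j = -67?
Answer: 2540867/3825 ≈ 664.28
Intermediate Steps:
y = 425/2 (y = -3/2 + 214 = 425/2 ≈ 212.50)
D(L) = -31028/3825 - 134*L/3825 + 2*L²/3825 (D(L) = -8 + (((L² - 67*L) - 214)/(425/2))/9 = -8 + ((-214 + L² - 67*L)*(2/425))/9 = -8 + (-428/425 - 134*L/425 + 2*L²/425)/9 = -8 + (-428/3825 - 134*L/3825 + 2*L²/3825) = -31028/3825 - 134*L/3825 + 2*L²/3825)
J = 671 (J = (-69 + 6704) - 5964 = 6635 - 5964 = 671)
D(-28) + J = (-31028/3825 - 134/3825*(-28) + (2/3825)*(-28)²) + 671 = (-31028/3825 + 3752/3825 + (2/3825)*784) + 671 = (-31028/3825 + 3752/3825 + 1568/3825) + 671 = -25708/3825 + 671 = 2540867/3825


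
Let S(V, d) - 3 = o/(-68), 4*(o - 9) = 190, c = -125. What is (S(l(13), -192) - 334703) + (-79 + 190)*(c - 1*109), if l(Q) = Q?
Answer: -49051777/136 ≈ -3.6068e+5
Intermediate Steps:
o = 113/2 (o = 9 + (1/4)*190 = 9 + 95/2 = 113/2 ≈ 56.500)
S(V, d) = 295/136 (S(V, d) = 3 + (113/2)/(-68) = 3 + (113/2)*(-1/68) = 3 - 113/136 = 295/136)
(S(l(13), -192) - 334703) + (-79 + 190)*(c - 1*109) = (295/136 - 334703) + (-79 + 190)*(-125 - 1*109) = -45519313/136 + 111*(-125 - 109) = -45519313/136 + 111*(-234) = -45519313/136 - 25974 = -49051777/136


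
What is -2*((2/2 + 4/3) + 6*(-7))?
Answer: 238/3 ≈ 79.333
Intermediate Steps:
-2*((2/2 + 4/3) + 6*(-7)) = -2*((2*(1/2) + 4*(1/3)) - 42) = -2*((1 + 4/3) - 42) = -2*(7/3 - 42) = -2*(-119/3) = 238/3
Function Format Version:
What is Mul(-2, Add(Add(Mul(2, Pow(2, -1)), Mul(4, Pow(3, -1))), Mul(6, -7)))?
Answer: Rational(238, 3) ≈ 79.333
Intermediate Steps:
Mul(-2, Add(Add(Mul(2, Pow(2, -1)), Mul(4, Pow(3, -1))), Mul(6, -7))) = Mul(-2, Add(Add(Mul(2, Rational(1, 2)), Mul(4, Rational(1, 3))), -42)) = Mul(-2, Add(Add(1, Rational(4, 3)), -42)) = Mul(-2, Add(Rational(7, 3), -42)) = Mul(-2, Rational(-119, 3)) = Rational(238, 3)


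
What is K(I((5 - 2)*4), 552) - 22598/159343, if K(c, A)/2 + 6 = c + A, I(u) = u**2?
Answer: 219870742/159343 ≈ 1379.9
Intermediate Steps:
K(c, A) = -12 + 2*A + 2*c (K(c, A) = -12 + 2*(c + A) = -12 + 2*(A + c) = -12 + (2*A + 2*c) = -12 + 2*A + 2*c)
K(I((5 - 2)*4), 552) - 22598/159343 = (-12 + 2*552 + 2*((5 - 2)*4)**2) - 22598/159343 = (-12 + 1104 + 2*(3*4)**2) - 22598/159343 = (-12 + 1104 + 2*12**2) - 1*22598/159343 = (-12 + 1104 + 2*144) - 22598/159343 = (-12 + 1104 + 288) - 22598/159343 = 1380 - 22598/159343 = 219870742/159343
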